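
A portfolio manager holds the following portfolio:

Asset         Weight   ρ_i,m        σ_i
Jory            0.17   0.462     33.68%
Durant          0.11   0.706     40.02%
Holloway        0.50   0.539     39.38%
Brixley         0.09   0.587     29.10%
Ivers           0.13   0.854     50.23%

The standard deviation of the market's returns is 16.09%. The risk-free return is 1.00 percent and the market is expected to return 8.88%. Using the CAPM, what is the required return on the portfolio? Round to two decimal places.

12.50%

β_Jory = 0.462 × 33.68% / 16.09% = 0.9671
β_Durant = 0.706 × 40.02% / 16.09% = 1.7560
β_Holloway = 0.539 × 39.38% / 16.09% = 1.3192
β_Brixley = 0.587 × 29.10% / 16.09% = 1.0616
β_Ivers = 0.854 × 50.23% / 16.09% = 2.6660
β_P = Σ w_i β_i = 0.17×0.9671 + 0.11×1.7560 + 0.50×1.3192 + 0.09×1.0616 + 0.13×2.6660 = 1.4593
MRP = 8.88% − 1.00% = 7.88%
E(R_P) = R_f + β_P × MRP = 1.00% + 1.4593 × 7.88% = 12.50%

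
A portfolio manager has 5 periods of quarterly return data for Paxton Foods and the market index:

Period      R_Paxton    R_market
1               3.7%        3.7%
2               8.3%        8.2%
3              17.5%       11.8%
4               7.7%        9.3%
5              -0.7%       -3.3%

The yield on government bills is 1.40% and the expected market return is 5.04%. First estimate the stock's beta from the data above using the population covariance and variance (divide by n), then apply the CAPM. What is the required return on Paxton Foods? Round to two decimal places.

5.15%

Mean R_i = (3.7 + 8.3 + 17.5 + 7.7 − 0.7) / 5 = 7.3000%
Mean R_m = (3.7 + 8.2 + 11.8 + 9.3 − 3.3) / 5 = 5.9400%
Σ(R_i − R̄_i)(R_m − R̄_m) = 145.3600  ⇒  Cov = 145.3600 / 5 = 29.0720
Σ(R_m − R̄_m)² = 141.1320  ⇒  Var(R_m) = 141.1320 / 5 = 28.2264
β = Cov / Var(R_m) = 29.0720 / 28.2264 = 1.0300
MRP = 5.04% − 1.40% = 3.64%
E(R) = R_f + β × MRP = 1.40% + 1.0300 × 3.64% = 5.15%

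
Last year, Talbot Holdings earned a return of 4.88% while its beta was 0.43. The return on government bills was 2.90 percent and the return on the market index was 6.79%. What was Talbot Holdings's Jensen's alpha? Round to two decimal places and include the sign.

+0.31%

Market excess return = 6.79% − 2.90% = 3.89%
CAPM benchmark = R_f + β(R_m − R_f) = 2.90% + 0.43 × 3.89% = 4.5727%
α = actual − benchmark = 4.88% − 4.5727% = +0.31%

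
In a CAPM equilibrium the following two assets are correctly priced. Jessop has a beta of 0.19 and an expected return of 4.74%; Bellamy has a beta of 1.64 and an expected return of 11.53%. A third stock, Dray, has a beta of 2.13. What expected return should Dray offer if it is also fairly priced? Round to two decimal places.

13.82%

MRP (SML slope) = (11.53% − 4.74%) / (1.64 − 0.19) = 6.79% / 1.45 = 4.6828%
R_f (intercept) = 4.74% − 0.19 × 4.6828% = 3.8503%
E(R_Dray) = R_f + β × MRP = 3.8503% + 2.13 × 4.6828% = 13.82%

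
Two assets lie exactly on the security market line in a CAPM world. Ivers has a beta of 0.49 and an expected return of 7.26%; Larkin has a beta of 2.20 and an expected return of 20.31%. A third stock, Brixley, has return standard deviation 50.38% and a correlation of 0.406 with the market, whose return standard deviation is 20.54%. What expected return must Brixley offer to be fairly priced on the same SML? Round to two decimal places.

11.12%

MRP = (20.31% − 7.26%) / (2.20 − 0.49) = 7.6316%
R_f = 7.26% − 0.49 × 7.6316% = 3.5205%
β_Brixley = ρ·σ_i/σ_m = 0.406 × 50.38 / 20.54 = 0.9958
E(R_Brixley) = R_f + β × MRP = 3.5205% + 0.9958 × 7.6316% = 11.12%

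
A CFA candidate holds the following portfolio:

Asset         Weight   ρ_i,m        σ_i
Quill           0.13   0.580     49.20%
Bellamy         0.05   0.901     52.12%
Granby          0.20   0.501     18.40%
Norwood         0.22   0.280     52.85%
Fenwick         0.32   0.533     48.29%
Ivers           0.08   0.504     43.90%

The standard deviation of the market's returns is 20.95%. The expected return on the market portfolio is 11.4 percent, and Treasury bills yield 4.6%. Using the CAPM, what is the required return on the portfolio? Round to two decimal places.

β_Quill = 0.580 × 49.20% / 20.95% = 1.3621
β_Bellamy = 0.901 × 52.12% / 20.95% = 2.2415
β_Granby = 0.501 × 18.40% / 20.95% = 0.4400
β_Norwood = 0.280 × 52.85% / 20.95% = 0.7063
β_Fenwick = 0.533 × 48.29% / 20.95% = 1.2286
β_Ivers = 0.504 × 43.90% / 20.95% = 1.0561
β_P = Σ w_i β_i = 0.13×1.3621 + 0.05×2.2415 + 0.20×0.4400 + 0.22×0.7063 + 0.32×1.2286 + 0.08×1.0561 = 1.0102
MRP = 11.4% − 4.6% = 6.80%
E(R_P) = R_f + β_P × MRP = 4.6% + 1.0102 × 6.8% = 11.47%

11.47%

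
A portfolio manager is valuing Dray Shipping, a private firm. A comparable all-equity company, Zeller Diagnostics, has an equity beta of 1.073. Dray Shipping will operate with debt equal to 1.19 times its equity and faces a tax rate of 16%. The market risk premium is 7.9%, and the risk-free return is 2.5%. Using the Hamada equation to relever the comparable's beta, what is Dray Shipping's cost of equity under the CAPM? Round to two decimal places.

β_L = β_U × [1 + (1 − t)(D/E)] = 1.073 × [1 + (1 − 0.16) × 1.19]
    = 1.073 × [1 + 0.84 × 1.19] = 1.073 × 1.9996 = 2.1456
E(R) = R_f + β_L × MRP = 2.5% + 2.1456 × 7.9% = 19.45%

19.45%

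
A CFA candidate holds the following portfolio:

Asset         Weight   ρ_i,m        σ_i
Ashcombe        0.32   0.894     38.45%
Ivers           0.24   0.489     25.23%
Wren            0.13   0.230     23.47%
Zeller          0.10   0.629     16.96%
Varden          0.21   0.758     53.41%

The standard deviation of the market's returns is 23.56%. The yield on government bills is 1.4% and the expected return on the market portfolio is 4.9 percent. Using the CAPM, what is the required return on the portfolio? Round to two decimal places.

β_Ashcombe = 0.894 × 38.45% / 23.56% = 1.4590
β_Ivers = 0.489 × 25.23% / 23.56% = 0.5237
β_Wren = 0.230 × 23.47% / 23.56% = 0.2291
β_Zeller = 0.629 × 16.96% / 23.56% = 0.4528
β_Varden = 0.758 × 53.41% / 23.56% = 1.7184
β_P = Σ w_i β_i = 0.32×1.4590 + 0.24×0.5237 + 0.13×0.2291 + 0.10×0.4528 + 0.21×1.7184 = 1.0285
MRP = 4.9% − 1.4% = 3.50%
E(R_P) = R_f + β_P × MRP = 1.4% + 1.0285 × 3.5% = 5.00%

5.00%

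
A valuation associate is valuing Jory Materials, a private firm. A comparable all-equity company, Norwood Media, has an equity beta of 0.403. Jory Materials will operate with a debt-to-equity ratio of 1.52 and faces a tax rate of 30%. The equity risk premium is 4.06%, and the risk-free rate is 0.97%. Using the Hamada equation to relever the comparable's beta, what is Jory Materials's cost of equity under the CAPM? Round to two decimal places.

4.35%

β_L = β_U × [1 + (1 − t)(D/E)] = 0.403 × [1 + (1 − 0.30) × 1.52]
    = 0.403 × [1 + 0.70 × 1.52] = 0.403 × 2.0640 = 0.8318
E(R) = R_f + β_L × MRP = 0.97% + 0.8318 × 4.06% = 4.35%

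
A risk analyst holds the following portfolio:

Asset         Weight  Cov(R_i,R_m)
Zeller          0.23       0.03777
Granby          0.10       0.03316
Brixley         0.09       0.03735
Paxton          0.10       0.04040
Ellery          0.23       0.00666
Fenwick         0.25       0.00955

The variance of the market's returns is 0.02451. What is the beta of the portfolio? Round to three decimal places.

0.952

β_Zeller = 0.03777 / 0.02451 = 1.5410
β_Granby = 0.03316 / 0.02451 = 1.3529
β_Brixley = 0.03735 / 0.02451 = 1.5239
β_Paxton = 0.04040 / 0.02451 = 1.6483
β_Ellery = 0.00666 / 0.02451 = 0.2717
β_Fenwick = 0.00955 / 0.02451 = 0.3896
β_P = Σ w_i β_i = 0.23×1.5410 + 0.10×1.3529 + 0.09×1.5239 + 0.10×1.6483 + 0.23×0.2717 + 0.25×0.3896 = 0.9516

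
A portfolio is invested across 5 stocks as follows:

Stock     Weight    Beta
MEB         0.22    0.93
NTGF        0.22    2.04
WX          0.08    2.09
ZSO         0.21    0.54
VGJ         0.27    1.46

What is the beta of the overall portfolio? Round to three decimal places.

β_P = Σ w_i β_i = 0.22×0.93 + 0.22×2.04 + 0.08×2.09 + 0.21×0.54 + 0.27×1.46 = 1.3282

1.328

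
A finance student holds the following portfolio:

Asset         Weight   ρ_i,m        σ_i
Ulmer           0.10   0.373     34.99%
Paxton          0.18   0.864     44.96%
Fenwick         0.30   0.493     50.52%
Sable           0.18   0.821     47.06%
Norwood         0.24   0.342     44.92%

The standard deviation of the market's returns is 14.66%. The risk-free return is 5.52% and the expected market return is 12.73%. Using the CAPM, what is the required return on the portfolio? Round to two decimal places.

18.51%

β_Ulmer = 0.373 × 34.99% / 14.66% = 0.8903
β_Paxton = 0.864 × 44.96% / 14.66% = 2.6498
β_Fenwick = 0.493 × 50.52% / 14.66% = 1.6989
β_Sable = 0.821 × 47.06% / 14.66% = 2.6355
β_Norwood = 0.342 × 44.92% / 14.66% = 1.0479
β_P = Σ w_i β_i = 0.10×0.8903 + 0.18×2.6498 + 0.30×1.6989 + 0.18×2.6355 + 0.24×1.0479 = 1.8016
MRP = 12.73% − 5.52% = 7.21%
E(R_P) = R_f + β_P × MRP = 5.52% + 1.8016 × 7.21% = 18.51%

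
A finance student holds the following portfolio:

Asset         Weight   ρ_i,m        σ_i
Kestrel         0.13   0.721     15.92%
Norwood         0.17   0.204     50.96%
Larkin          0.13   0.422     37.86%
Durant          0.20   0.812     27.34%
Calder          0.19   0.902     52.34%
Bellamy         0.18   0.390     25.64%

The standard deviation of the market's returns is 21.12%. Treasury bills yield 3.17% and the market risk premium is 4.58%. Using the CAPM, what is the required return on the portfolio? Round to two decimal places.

7.63%

β_Kestrel = 0.721 × 15.92% / 21.12% = 0.5435
β_Norwood = 0.204 × 50.96% / 21.12% = 0.4922
β_Larkin = 0.422 × 37.86% / 21.12% = 0.7565
β_Durant = 0.812 × 27.34% / 21.12% = 1.0511
β_Calder = 0.902 × 52.34% / 21.12% = 2.2354
β_Bellamy = 0.390 × 25.64% / 21.12% = 0.4735
β_P = Σ w_i β_i = 0.13×0.5435 + 0.17×0.4922 + 0.13×0.7565 + 0.20×1.0511 + 0.19×2.2354 + 0.18×0.4735 = 0.9729
E(R_P) = R_f + β_P × MRP = 3.17% + 0.9729 × 4.58% = 7.63%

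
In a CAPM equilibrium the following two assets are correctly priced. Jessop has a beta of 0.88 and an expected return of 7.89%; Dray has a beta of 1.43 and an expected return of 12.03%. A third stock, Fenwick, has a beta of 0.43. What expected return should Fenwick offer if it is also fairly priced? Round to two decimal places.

MRP (SML slope) = (12.03% − 7.89%) / (1.43 − 0.88) = 4.14% / 0.55 = 7.5273%
R_f (intercept) = 7.89% − 0.88 × 7.5273% = 1.2660%
E(R_Fenwick) = R_f + β × MRP = 1.2660% + 0.43 × 7.5273% = 4.50%

4.50%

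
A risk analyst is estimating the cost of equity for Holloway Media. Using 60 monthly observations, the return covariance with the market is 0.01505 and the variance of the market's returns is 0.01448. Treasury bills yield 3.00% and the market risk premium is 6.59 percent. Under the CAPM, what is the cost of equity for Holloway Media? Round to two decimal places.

β = Cov(R_i, R_m) / Var(R_m) = 0.01505 / 0.01448 = 1.0394
E(R) = R_f + β × MRP = 3.00% + 1.0394 × 6.59% = 9.85%

9.85%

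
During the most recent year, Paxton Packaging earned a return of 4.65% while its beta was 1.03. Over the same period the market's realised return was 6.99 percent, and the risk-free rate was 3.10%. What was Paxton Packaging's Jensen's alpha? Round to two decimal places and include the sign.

-2.46%

Market excess return = 6.99% − 3.10% = 3.89%
CAPM benchmark = R_f + β(R_m − R_f) = 3.10% + 1.03 × 3.89% = 7.1067%
α = actual − benchmark = 4.65% − 7.1067% = -2.46%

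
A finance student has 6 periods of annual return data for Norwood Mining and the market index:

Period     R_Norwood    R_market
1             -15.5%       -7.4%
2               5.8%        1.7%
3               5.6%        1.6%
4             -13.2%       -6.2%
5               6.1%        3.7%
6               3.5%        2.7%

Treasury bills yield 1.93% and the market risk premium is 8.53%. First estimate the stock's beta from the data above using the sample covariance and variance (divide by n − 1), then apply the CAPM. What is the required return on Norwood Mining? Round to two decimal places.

Mean R_i = (-15.5 + 5.8 + 5.6 − 13.2 + 6.1 + 3.5) / 6 = -1.2833%
Mean R_m = (-7.4 + 1.7 + 1.6 − 6.2 + 3.7 + 2.7) / 6 = -0.6500%
Σ(R_i − R̄_i)(R_m − R̄_m) = 242.3750  ⇒  Cov = 242.3750 / 5 = 48.4750
Σ(R_m − R̄_m)² = 117.0950  ⇒  Var(R_m) = 117.0950 / 5 = 23.4190
β = Cov / Var(R_m) = 48.4750 / 23.4190 = 2.0699
E(R) = R_f + β × MRP = 1.93% + 2.0699 × 8.53% = 19.59%

19.59%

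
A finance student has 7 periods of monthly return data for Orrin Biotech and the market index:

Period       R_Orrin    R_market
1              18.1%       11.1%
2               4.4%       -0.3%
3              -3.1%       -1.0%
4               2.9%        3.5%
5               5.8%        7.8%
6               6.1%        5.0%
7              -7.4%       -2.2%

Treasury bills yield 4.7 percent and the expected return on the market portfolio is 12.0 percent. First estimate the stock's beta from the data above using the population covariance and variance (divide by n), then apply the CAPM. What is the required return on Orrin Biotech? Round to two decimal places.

15.40%

Mean R_i = (18.1 + 4.4 − 3.1 + 2.9 + 5.8 + 6.1 − 7.4) / 7 = 3.8286%
Mean R_m = (11.1 − 0.3 − 1.0 + 3.5 + 7.8 + 5.0 − 2.2) / 7 = 3.4143%
Σ(R_i − R̄_i)(R_m − R̄_m) = 213.3571  ⇒  Cov = 213.3571 / 7 = 30.4796
Σ(R_m − R̄_m)² = 145.6286  ⇒  Var(R_m) = 145.6286 / 7 = 20.8041
β = Cov / Var(R_m) = 30.4796 / 20.8041 = 1.4651
MRP = 12.0% − 4.7% = 7.30%
E(R) = R_f + β × MRP = 4.7% + 1.4651 × 7.3% = 15.40%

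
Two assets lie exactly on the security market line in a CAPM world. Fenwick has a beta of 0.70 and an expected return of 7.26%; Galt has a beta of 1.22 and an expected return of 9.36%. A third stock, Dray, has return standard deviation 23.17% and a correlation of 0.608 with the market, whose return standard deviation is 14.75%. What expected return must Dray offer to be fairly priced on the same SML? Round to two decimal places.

8.29%

MRP = (9.36% − 7.26%) / (1.22 − 0.70) = 4.0385%
R_f = 7.26% − 0.70 × 4.0385% = 4.4331%
β_Dray = ρ·σ_i/σ_m = 0.608 × 23.17 / 14.75 = 0.9551
E(R_Dray) = R_f + β × MRP = 4.4331% + 0.9551 × 4.0385% = 8.29%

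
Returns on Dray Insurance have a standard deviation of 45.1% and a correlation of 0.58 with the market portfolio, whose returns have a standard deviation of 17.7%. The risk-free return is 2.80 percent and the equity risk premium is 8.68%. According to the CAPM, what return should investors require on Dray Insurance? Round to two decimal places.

15.63%

β = ρ × σ_i / σ_m = 0.58 × 45.1% / 17.7% = 1.4779
E(R) = 2.80% + 1.4779 × 8.68% = 15.63%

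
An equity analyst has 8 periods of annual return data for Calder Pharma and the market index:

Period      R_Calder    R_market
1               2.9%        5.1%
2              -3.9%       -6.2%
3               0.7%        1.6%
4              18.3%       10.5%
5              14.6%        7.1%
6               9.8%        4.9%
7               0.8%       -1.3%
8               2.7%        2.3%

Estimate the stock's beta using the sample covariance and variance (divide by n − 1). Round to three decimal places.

Mean R_i = (2.9 − 3.9 + 0.7 + 18.3 + 14.6 + 9.8 + 0.8 + 2.7) / 8 = 5.7375%
Mean R_m = (5.1 − 6.2 + 1.6 + 10.5 + 7.1 + 4.9 − 1.3 + 2.3) / 8 = 3.0000%
Σ(R_i − R̄_i)(R_m − R̄_m) = 251.3900  ⇒  Cov = 251.3900 / 7 = 35.9129
Σ(R_m − R̄_m)² = 186.6600  ⇒  Var(R_m) = 186.6600 / 7 = 26.6657
β = Cov / Var(R_m) = 35.9129 / 26.6657 = 1.3468

1.347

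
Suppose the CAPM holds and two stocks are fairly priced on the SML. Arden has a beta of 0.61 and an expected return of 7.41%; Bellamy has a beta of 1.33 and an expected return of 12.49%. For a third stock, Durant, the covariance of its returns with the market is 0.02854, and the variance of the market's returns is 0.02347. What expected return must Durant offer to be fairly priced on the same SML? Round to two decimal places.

11.69%

MRP = (12.49% − 7.41%) / (1.33 − 0.61) = 7.0556%
R_f = 7.41% − 0.61 × 7.0556% = 3.1061%
β_Durant = Cov / Var(R_m) = 0.02854 / 0.02347 = 1.2160
E(R_Durant) = R_f + β × MRP = 3.1061% + 1.2160 × 7.0556% = 11.69%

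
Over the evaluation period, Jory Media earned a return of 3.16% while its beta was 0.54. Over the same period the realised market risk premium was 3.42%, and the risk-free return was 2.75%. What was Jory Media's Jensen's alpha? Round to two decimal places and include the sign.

CAPM benchmark = R_f + β(R_m − R_f) = 2.75% + 0.54 × 3.42% = 4.5968%
α = actual − benchmark = 3.16% − 4.5968% = -1.44%

-1.44%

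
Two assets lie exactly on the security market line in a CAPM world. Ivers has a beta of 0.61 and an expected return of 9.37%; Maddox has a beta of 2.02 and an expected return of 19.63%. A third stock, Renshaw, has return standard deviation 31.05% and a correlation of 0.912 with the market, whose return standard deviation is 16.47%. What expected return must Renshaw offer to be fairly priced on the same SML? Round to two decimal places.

17.44%

MRP = (19.63% − 9.37%) / (2.02 − 0.61) = 7.2766%
R_f = 9.37% − 0.61 × 7.2766% = 4.9313%
β_Renshaw = ρ·σ_i/σ_m = 0.912 × 31.05 / 16.47 = 1.7193
E(R_Renshaw) = R_f + β × MRP = 4.9313% + 1.7193 × 7.2766% = 17.44%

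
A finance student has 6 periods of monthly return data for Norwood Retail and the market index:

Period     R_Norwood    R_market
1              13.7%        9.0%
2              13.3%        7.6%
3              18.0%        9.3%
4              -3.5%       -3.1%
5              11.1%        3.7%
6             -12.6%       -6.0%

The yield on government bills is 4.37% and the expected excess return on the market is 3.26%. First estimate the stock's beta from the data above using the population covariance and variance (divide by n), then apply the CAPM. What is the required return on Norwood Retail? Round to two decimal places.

10.19%

Mean R_i = (13.7 + 13.3 + 18.0 − 3.5 + 11.1 − 12.6) / 6 = 6.6667%
Mean R_m = (9.0 + 7.6 + 9.3 − 3.1 + 3.7 − 6.0) / 6 = 3.4167%
Σ(R_i − R̄_i)(R_m − R̄_m) = 382.6333  ⇒  Cov = 382.6333 / 6 = 63.7722
Σ(R_m − R̄_m)² = 214.5083  ⇒  Var(R_m) = 214.5083 / 6 = 35.7514
β = Cov / Var(R_m) = 63.7722 / 35.7514 = 1.7838
E(R) = R_f + β × MRP = 4.37% + 1.7838 × 3.26% = 10.19%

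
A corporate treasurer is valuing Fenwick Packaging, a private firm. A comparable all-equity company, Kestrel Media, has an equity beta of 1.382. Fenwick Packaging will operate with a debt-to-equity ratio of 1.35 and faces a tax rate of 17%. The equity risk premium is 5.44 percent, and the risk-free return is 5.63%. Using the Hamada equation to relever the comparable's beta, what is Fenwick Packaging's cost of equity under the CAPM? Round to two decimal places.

21.57%

β_L = β_U × [1 + (1 − t)(D/E)] = 1.382 × [1 + (1 − 0.17) × 1.35]
    = 1.382 × [1 + 0.83 × 1.35] = 1.382 × 2.1205 = 2.9305
E(R) = R_f + β_L × MRP = 5.63% + 2.9305 × 5.44% = 21.57%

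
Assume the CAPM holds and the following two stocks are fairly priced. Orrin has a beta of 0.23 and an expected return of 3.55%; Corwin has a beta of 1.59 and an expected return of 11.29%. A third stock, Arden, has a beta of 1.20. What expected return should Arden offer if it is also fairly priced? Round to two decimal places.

9.07%

MRP (SML slope) = (11.29% − 3.55%) / (1.59 − 0.23) = 7.74% / 1.36 = 5.6912%
R_f (intercept) = 3.55% − 0.23 × 5.6912% = 2.2410%
E(R_Arden) = R_f + β × MRP = 2.2410% + 1.20 × 5.6912% = 9.07%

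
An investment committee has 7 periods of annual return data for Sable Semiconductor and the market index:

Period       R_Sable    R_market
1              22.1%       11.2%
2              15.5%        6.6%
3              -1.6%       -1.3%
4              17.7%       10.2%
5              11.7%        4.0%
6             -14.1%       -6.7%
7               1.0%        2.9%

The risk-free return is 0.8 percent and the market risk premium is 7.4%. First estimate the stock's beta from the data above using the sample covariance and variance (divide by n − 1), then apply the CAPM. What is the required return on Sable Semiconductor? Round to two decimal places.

15.43%

Mean R_i = (22.1 + 15.5 − 1.6 + 17.7 + 11.7 − 14.1 + 1.0) / 7 = 7.4714%
Mean R_m = (11.2 + 6.6 − 1.3 + 10.2 + 4.0 − 6.7 + 2.9) / 7 = 3.8429%
Σ(R_i − R̄_i)(R_m − R̄_m) = 475.6286  ⇒  Cov = 475.6286 / 6 = 79.2714
Σ(R_m − R̄_m)² = 240.6571  ⇒  Var(R_m) = 240.6571 / 6 = 40.1095
β = Cov / Var(R_m) = 79.2714 / 40.1095 = 1.9764
E(R) = R_f + β × MRP = 0.8% + 1.9764 × 7.4% = 15.43%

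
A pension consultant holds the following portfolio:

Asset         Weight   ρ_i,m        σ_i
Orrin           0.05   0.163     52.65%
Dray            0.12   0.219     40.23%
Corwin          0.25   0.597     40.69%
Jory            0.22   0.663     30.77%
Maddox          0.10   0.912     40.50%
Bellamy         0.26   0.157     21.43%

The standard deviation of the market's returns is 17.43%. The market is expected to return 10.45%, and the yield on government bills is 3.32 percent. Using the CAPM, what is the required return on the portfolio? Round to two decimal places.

10.12%

β_Orrin = 0.163 × 52.65% / 17.43% = 0.4924
β_Dray = 0.219 × 40.23% / 17.43% = 0.5055
β_Corwin = 0.597 × 40.69% / 17.43% = 1.3937
β_Jory = 0.663 × 30.77% / 17.43% = 1.1704
β_Maddox = 0.912 × 40.50% / 17.43% = 2.1191
β_Bellamy = 0.157 × 21.43% / 17.43% = 0.1930
β_P = Σ w_i β_i = 0.05×0.4924 + 0.12×0.5055 + 0.25×1.3937 + 0.22×1.1704 + 0.10×2.1191 + 0.26×0.1930 = 0.9533
MRP = 10.45% − 3.32% = 7.13%
E(R_P) = R_f + β_P × MRP = 3.32% + 0.9533 × 7.13% = 10.12%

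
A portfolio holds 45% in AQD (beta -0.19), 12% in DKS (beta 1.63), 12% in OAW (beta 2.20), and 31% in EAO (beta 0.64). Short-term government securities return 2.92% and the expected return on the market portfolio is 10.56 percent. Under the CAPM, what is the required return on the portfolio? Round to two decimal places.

7.29%

β_P = Σ w_i β_i = 0.45×-0.19 + 0.12×1.63 + 0.12×2.20 + 0.31×0.64 = 0.5725
MRP = 10.56% − 2.92% = 7.64%
E(R_P) = R_f + β_P × MRP = 2.92% + 0.5725 × 7.64% = 7.29%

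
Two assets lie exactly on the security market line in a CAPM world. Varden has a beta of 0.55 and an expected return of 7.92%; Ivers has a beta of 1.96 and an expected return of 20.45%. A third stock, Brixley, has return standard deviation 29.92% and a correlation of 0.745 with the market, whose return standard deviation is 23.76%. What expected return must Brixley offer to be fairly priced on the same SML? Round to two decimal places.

MRP = (20.45% − 7.92%) / (1.96 − 0.55) = 8.8865%
R_f = 7.92% − 0.55 × 8.8865% = 3.0324%
β_Brixley = ρ·σ_i/σ_m = 0.745 × 29.92 / 23.76 = 0.9381
E(R_Brixley) = R_f + β × MRP = 3.0324% + 0.9381 × 8.8865% = 11.37%

11.37%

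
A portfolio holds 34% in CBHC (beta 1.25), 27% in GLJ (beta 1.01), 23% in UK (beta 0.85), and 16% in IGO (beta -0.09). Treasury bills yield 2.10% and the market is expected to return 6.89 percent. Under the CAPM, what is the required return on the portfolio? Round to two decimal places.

β_P = Σ w_i β_i = 0.34×1.25 + 0.27×1.01 + 0.23×0.85 + 0.16×-0.09 = 0.8788
MRP = 6.89% − 2.10% = 4.79%
E(R_P) = R_f + β_P × MRP = 2.10% + 0.8788 × 4.79% = 6.31%

6.31%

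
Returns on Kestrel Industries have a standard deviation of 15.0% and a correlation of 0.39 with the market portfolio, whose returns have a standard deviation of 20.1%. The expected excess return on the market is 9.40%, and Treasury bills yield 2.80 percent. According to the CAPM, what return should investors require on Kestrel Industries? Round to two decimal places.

β = ρ × σ_i / σ_m = 0.39 × 15.0% / 20.1% = 0.2910
E(R) = 2.80% + 0.2910 × 9.40% = 5.54%

5.54%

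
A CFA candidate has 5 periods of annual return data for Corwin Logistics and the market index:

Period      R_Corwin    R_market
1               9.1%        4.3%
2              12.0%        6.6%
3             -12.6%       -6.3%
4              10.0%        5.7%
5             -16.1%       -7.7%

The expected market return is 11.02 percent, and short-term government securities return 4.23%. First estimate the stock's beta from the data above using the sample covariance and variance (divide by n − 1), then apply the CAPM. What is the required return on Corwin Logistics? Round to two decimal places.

Mean R_i = (9.1 + 12.0 − 12.6 + 10.0 − 16.1) / 5 = 0.4800%
Mean R_m = (4.3 + 6.6 − 6.3 + 5.7 − 7.7) / 5 = 0.5200%
Σ(R_i − R̄_i)(R_m − R̄_m) = 377.4320  ⇒  Cov = 377.4320 / 4 = 94.3580
Σ(R_m − R̄_m)² = 192.1680  ⇒  Var(R_m) = 192.1680 / 4 = 48.0420
β = Cov / Var(R_m) = 94.3580 / 48.0420 = 1.9641
MRP = 11.02% − 4.23% = 6.79%
E(R) = R_f + β × MRP = 4.23% + 1.9641 × 6.79% = 17.57%

17.57%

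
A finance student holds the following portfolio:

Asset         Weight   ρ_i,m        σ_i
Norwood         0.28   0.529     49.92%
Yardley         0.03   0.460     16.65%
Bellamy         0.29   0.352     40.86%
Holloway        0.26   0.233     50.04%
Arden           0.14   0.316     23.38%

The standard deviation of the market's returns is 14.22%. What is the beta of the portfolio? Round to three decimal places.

β_Norwood = 0.529 × 49.92% / 14.22% = 1.8571
β_Yardley = 0.460 × 16.65% / 14.22% = 0.5386
β_Bellamy = 0.352 × 40.86% / 14.22% = 1.0114
β_Holloway = 0.233 × 50.04% / 14.22% = 0.8199
β_Arden = 0.316 × 23.38% / 14.22% = 0.5196
β_P = Σ w_i β_i = 0.28×1.8571 + 0.03×0.5386 + 0.29×1.0114 + 0.26×0.8199 + 0.14×0.5196 = 1.1154

1.115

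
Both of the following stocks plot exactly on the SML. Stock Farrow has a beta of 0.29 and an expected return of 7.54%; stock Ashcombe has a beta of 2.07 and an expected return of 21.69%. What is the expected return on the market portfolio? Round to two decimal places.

13.18%

Both satisfy E(R) = R_f + β·MRP, so the slope of the SML is
MRP = (21.69% − 7.54%) / (2.07 − 0.29) = 14.15% / 1.78 = 7.9494%
R_f = E(R_Farrow) − β_Farrow·MRP = 7.54% − 0.29 × 7.9494% = 5.2347%
E(R_m) = R_f + MRP = 5.2347% + 7.9494% = 13.18%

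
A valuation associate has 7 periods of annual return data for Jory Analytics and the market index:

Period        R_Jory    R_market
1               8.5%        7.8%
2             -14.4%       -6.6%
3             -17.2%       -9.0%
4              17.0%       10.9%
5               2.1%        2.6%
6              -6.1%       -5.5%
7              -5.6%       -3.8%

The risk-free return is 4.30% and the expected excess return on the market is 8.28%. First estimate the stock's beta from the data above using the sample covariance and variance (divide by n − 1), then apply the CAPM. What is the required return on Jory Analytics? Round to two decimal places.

Mean R_i = (8.5 − 14.4 − 17.2 + 17.0 + 2.1 − 6.1 − 5.6) / 7 = -2.2429%
Mean R_m = (7.8 − 6.6 − 9.0 + 10.9 + 2.6 − 5.5 − 3.8) / 7 = -0.5143%
Σ(R_i − R̄_i)(R_m − R̄_m) = 553.6557  ⇒  Cov = 553.6557 / 6 = 92.2760
Σ(R_m − R̄_m)² = 353.8086  ⇒  Var(R_m) = 353.8086 / 6 = 58.9681
β = Cov / Var(R_m) = 92.2760 / 58.9681 = 1.5648
E(R) = R_f + β × MRP = 4.30% + 1.5648 × 8.28% = 17.26%

17.26%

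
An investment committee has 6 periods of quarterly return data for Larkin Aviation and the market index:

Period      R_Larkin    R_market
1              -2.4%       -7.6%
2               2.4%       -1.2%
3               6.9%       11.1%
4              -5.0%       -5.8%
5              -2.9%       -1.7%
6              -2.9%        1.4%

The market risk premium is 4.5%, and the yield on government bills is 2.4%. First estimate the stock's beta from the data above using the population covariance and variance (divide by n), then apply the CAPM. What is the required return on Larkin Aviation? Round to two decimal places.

4.86%

Mean R_i = (-2.4 + 2.4 + 6.9 − 5.0 − 2.9 − 2.9) / 6 = -0.6500%
Mean R_m = (-7.6 − 1.2 + 11.1 − 5.8 − 1.7 + 1.4) / 6 = -0.6333%
Σ(R_i − R̄_i)(R_m − R̄_m) = 119.3500  ⇒  Cov = 119.3500 / 6 = 19.8917
Σ(R_m − R̄_m)² = 218.4933  ⇒  Var(R_m) = 218.4933 / 6 = 36.4156
β = Cov / Var(R_m) = 19.8917 / 36.4156 = 0.5462
E(R) = R_f + β × MRP = 2.4% + 0.5462 × 4.5% = 4.86%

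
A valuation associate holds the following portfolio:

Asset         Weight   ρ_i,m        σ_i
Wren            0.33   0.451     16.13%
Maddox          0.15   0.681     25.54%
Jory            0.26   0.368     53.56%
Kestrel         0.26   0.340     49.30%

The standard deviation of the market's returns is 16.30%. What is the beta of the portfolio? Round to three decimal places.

0.889

β_Wren = 0.451 × 16.13% / 16.30% = 0.4463
β_Maddox = 0.681 × 25.54% / 16.30% = 1.0670
β_Jory = 0.368 × 53.56% / 16.30% = 1.2092
β_Kestrel = 0.340 × 49.30% / 16.30% = 1.0283
β_P = Σ w_i β_i = 0.33×0.4463 + 0.15×1.0670 + 0.26×1.2092 + 0.26×1.0283 = 0.8891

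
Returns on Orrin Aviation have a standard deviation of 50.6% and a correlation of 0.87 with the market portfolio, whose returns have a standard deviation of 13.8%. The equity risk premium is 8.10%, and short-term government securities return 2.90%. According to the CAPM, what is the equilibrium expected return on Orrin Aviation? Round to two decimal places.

28.74%

β = ρ × σ_i / σ_m = 0.87 × 50.6% / 13.8% = 3.1900
E(R) = 2.90% + 3.1900 × 8.10% = 28.74%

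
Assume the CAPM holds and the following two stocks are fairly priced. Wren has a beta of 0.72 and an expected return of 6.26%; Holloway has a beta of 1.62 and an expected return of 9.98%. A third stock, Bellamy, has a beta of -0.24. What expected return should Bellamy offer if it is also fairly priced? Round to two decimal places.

2.29%

MRP (SML slope) = (9.98% − 6.26%) / (1.62 − 0.72) = 3.72% / 0.90 = 4.1333%
R_f (intercept) = 6.26% − 0.72 × 4.1333% = 3.2840%
E(R_Bellamy) = R_f + β × MRP = 3.2840% + -0.24 × 4.1333% = 2.29%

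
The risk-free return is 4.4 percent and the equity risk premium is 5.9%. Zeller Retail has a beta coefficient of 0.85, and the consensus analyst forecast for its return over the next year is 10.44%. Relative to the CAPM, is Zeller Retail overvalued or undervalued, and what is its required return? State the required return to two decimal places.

Required return = R_f + β·MRP = 4.4% + 0.85 × 5.9% = 9.42%
Forecast 10.44% > required 9.42% → the stock plots above the SML → undervalued.

Undervalued; required return 9.42%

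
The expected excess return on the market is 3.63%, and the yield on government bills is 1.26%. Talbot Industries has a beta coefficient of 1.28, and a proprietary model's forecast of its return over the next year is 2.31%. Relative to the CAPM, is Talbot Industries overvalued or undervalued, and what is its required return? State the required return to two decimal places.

Required return = R_f + β·MRP = 1.26% + 1.28 × 3.63% = 5.91%
Forecast 2.31% < required 5.91% → the stock plots below the SML → overvalued.

Overvalued; required return 5.91%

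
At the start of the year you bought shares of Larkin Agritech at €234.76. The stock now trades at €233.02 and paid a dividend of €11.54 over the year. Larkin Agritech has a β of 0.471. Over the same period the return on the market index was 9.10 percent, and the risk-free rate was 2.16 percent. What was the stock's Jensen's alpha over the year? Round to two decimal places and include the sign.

-1.25%

Realised HPR = (P1 + D1 − P0) / P0 = (233.02 + 11.54 − 234.76) / 234.76 = 9.80 / 234.76 = 4.1745%
MRP = 9.10% − 2.16% = 6.94%
CAPM required = R_f + β·MRP = 2.16% + 0.471 × 6.94% = 5.42874%
α = realised − required = 4.1745% − 5.42874% = -1.25%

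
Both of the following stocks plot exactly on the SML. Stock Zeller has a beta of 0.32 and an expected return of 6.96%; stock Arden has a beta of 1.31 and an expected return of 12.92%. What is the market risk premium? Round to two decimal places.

Both satisfy E(R) = R_f + β·MRP, so the slope of the SML is
MRP = (12.92% − 6.96%) / (1.31 − 0.32) = 5.96% / 0.99 = 6.0202%

6.02%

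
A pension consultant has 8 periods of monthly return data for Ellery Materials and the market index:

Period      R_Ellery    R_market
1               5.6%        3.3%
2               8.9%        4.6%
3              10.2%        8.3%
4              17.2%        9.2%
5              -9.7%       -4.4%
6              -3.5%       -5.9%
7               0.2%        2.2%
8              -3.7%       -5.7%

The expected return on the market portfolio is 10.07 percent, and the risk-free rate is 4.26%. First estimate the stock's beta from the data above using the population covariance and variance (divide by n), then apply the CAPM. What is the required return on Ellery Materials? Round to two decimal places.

Mean R_i = (5.6 + 8.9 + 10.2 + 17.2 − 9.7 − 3.5 + 0.2 − 3.7) / 8 = 3.1500%
Mean R_m = (3.3 + 4.6 + 8.3 + 9.2 − 4.4 − 5.9 + 2.2 − 5.7) / 8 = 1.4500%
Σ(R_i − R̄_i)(R_m − R̄_m) = 350.6400  ⇒  Cov = 350.6400 / 8 = 43.8300
Σ(R_m − R̄_m)² = 260.2600  ⇒  Var(R_m) = 260.2600 / 8 = 32.5325
β = Cov / Var(R_m) = 43.8300 / 32.5325 = 1.3473
MRP = 10.07% − 4.26% = 5.81%
E(R) = R_f + β × MRP = 4.26% + 1.3473 × 5.81% = 12.09%

12.09%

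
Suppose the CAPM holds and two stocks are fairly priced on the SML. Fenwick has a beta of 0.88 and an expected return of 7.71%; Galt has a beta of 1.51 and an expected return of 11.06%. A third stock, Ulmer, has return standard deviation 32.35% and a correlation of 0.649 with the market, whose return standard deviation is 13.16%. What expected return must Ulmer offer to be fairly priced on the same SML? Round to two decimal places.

MRP = (11.06% − 7.71%) / (1.51 − 0.88) = 5.3175%
R_f = 7.71% − 0.88 × 5.3175% = 3.0306%
β_Ulmer = ρ·σ_i/σ_m = 0.649 × 32.35 / 13.16 = 1.5954
E(R_Ulmer) = R_f + β × MRP = 3.0306% + 1.5954 × 5.3175% = 11.51%

11.51%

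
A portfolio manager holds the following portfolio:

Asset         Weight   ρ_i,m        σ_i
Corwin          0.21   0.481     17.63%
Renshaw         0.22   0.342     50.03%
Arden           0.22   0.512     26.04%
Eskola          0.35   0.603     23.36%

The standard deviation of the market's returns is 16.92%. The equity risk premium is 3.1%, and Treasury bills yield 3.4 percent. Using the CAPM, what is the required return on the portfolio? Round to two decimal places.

5.86%

β_Corwin = 0.481 × 17.63% / 16.92% = 0.5012
β_Renshaw = 0.342 × 50.03% / 16.92% = 1.0112
β_Arden = 0.512 × 26.04% / 16.92% = 0.7880
β_Eskola = 0.603 × 23.36% / 16.92% = 0.8325
β_P = Σ w_i β_i = 0.21×0.5012 + 0.22×1.0112 + 0.22×0.7880 + 0.35×0.8325 = 0.7925
E(R_P) = R_f + β_P × MRP = 3.4% + 0.7925 × 3.1% = 5.86%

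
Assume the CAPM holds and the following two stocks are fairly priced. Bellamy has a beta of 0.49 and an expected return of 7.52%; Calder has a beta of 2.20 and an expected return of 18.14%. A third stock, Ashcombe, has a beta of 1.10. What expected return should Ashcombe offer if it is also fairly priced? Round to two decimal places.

11.31%

MRP (SML slope) = (18.14% − 7.52%) / (2.20 − 0.49) = 10.62% / 1.71 = 6.2105%
R_f (intercept) = 7.52% − 0.49 × 6.2105% = 4.4769%
E(R_Ashcombe) = R_f + β × MRP = 4.4769% + 1.10 × 6.2105% = 11.31%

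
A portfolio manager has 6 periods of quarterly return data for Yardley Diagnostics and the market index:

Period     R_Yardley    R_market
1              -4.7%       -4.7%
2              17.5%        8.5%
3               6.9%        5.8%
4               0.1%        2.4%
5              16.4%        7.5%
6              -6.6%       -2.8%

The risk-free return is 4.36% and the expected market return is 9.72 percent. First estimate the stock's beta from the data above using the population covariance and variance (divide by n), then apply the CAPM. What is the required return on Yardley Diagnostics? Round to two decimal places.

Mean R_i = (-4.7 + 17.5 + 6.9 + 0.1 + 16.4 − 6.6) / 6 = 4.9333%
Mean R_m = (-4.7 + 8.5 + 5.8 + 2.4 + 7.5 − 2.8) / 6 = 2.7833%
Σ(R_i − R̄_i)(R_m − R̄_m) = 270.1933  ⇒  Cov = 270.1933 / 6 = 45.0322
Σ(R_m − R̄_m)² = 151.3483  ⇒  Var(R_m) = 151.3483 / 6 = 25.2247
β = Cov / Var(R_m) = 45.0322 / 25.2247 = 1.7852
MRP = 9.72% − 4.36% = 5.36%
E(R) = R_f + β × MRP = 4.36% + 1.7852 × 5.36% = 13.93%

13.93%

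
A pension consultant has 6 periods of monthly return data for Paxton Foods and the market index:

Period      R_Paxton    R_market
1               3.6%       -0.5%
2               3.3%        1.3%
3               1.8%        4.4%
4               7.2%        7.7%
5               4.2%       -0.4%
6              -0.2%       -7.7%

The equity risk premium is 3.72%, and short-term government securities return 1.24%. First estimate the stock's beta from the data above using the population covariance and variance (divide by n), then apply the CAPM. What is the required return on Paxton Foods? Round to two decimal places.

Mean R_i = (3.6 + 3.3 + 1.8 + 7.2 + 4.2 − 0.2) / 6 = 3.3167%
Mean R_m = (-0.5 + 1.3 + 4.4 + 7.7 − 0.4 − 7.7) / 6 = 0.8000%
Σ(R_i − R̄_i)(R_m − R̄_m) = 49.7900  ⇒  Cov = 49.7900 / 6 = 8.2983
Σ(R_m − R̄_m)² = 136.2000  ⇒  Var(R_m) = 136.2000 / 6 = 22.7000
β = Cov / Var(R_m) = 8.2983 / 22.7000 = 0.3656
E(R) = R_f + β × MRP = 1.24% + 0.3656 × 3.72% = 2.60%

2.60%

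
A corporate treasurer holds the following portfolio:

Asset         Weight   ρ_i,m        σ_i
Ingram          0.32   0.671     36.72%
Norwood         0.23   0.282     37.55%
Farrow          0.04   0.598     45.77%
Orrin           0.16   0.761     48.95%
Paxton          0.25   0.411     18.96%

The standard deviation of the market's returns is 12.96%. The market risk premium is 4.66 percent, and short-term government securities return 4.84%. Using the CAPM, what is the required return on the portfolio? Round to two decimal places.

β_Ingram = 0.671 × 36.72% / 12.96% = 1.9012
β_Norwood = 0.282 × 37.55% / 12.96% = 0.8171
β_Farrow = 0.598 × 45.77% / 12.96% = 2.1119
β_Orrin = 0.761 × 48.95% / 12.96% = 2.8743
β_Paxton = 0.411 × 18.96% / 12.96% = 0.6013
β_P = Σ w_i β_i = 0.32×1.9012 + 0.23×0.8171 + 0.04×2.1119 + 0.16×2.8743 + 0.25×0.6013 = 1.4910
E(R_P) = R_f + β_P × MRP = 4.84% + 1.4910 × 4.66% = 11.79%

11.79%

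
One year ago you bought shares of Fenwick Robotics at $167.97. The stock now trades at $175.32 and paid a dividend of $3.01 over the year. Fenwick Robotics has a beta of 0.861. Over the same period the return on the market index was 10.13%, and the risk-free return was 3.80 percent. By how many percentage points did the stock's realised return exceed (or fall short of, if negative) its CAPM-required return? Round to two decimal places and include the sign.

-3.08%

Realised HPR = (P1 + D1 − P0) / P0 = (175.32 + 3.01 − 167.97) / 167.97 = 10.36 / 167.97 = 6.1678%
MRP = 10.13% − 3.80% = 6.33%
CAPM required = R_f + β·MRP = 3.80% + 0.861 × 6.33% = 9.25013%
α = realised − required = 6.1678% − 9.25013% = -3.08%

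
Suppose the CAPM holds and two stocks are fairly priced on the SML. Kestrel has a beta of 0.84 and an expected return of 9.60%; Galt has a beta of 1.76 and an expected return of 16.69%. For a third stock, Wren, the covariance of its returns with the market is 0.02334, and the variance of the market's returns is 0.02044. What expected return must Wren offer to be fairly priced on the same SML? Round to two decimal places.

11.93%

MRP = (16.69% − 9.60%) / (1.76 − 0.84) = 7.7065%
R_f = 9.60% − 0.84 × 7.7065% = 3.1265%
β_Wren = Cov / Var(R_m) = 0.02334 / 0.02044 = 1.1419
E(R_Wren) = R_f + β × MRP = 3.1265% + 1.1419 × 7.7065% = 11.93%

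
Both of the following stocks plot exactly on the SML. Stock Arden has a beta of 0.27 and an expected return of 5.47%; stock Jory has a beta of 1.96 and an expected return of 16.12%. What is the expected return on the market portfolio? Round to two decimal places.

Both satisfy E(R) = R_f + β·MRP, so the slope of the SML is
MRP = (16.12% − 5.47%) / (1.96 − 0.27) = 10.65% / 1.69 = 6.3018%
R_f = E(R_Arden) − β_Arden·MRP = 5.47% − 0.27 × 6.3018% = 3.7685%
E(R_m) = R_f + MRP = 3.7685% + 6.3018% = 10.07%

10.07%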